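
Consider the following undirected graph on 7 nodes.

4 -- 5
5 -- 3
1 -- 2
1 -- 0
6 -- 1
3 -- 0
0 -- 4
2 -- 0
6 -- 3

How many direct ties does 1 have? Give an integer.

3

1 is directly tied to 0, 2, and 6. That is 3 neighbors, so the degree of 1 is 3.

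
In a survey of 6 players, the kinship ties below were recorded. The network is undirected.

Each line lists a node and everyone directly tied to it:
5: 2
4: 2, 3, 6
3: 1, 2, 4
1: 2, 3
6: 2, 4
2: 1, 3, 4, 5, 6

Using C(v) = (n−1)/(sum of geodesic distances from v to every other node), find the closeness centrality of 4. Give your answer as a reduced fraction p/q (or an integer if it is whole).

5/7

Distances from 4: 1:2, 2:1, 3:1, 5:2, 6:1. Sum = 7.
n = 6, so closeness = 5/7.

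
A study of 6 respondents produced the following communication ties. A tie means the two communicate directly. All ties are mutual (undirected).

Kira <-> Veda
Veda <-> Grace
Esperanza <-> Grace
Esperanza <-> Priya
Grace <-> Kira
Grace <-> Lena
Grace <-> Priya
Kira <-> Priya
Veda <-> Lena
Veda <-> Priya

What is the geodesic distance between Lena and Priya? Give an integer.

2

One shortest route is Lena – Veda – Priya, which uses 2 edges, and Lena and Priya are not directly tied, so nothing shorter exists. So d(Lena,Priya) = 2.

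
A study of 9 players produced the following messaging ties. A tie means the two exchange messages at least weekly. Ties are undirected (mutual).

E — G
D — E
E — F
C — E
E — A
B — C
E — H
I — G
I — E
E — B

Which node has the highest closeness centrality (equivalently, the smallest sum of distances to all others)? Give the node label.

E

Farness (sum of distances to all others) for each node — A:15, B:14, C:14, D:15, E:8, F:15, G:14, H:15, I:14.
The smallest farness is 8, for E, so E has the highest closeness.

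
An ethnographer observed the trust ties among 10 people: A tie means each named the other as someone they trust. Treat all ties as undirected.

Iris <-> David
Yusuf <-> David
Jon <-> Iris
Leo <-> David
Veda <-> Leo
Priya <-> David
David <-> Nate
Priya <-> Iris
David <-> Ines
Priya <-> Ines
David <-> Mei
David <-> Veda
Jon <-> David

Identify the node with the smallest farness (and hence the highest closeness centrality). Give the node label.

David

Farness (sum of distances to all others) for each node — David:9, Ines:16, Iris:15, Jon:16, Leo:16, Mei:17, Nate:17, Priya:15, Veda:16, Yusuf:17.
The smallest farness is 9, for David, so David has the highest closeness.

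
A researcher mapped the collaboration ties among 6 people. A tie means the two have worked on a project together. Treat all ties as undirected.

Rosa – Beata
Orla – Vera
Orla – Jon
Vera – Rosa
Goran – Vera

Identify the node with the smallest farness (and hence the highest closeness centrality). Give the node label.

Farness (sum of distances to all others) for each node — Beata:13, Goran:11, Jon:13, Orla:9, Rosa:9, Vera:7.
The smallest farness is 7, for Vera, so Vera has the highest closeness.

Vera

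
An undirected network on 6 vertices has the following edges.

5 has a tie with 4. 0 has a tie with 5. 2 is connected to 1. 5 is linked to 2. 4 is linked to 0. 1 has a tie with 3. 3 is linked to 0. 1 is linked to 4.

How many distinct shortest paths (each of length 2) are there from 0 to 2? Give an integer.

1

The shortest distance is 2, and the only length-2 path is 0–5–2. So there is exactly 1 shortest path.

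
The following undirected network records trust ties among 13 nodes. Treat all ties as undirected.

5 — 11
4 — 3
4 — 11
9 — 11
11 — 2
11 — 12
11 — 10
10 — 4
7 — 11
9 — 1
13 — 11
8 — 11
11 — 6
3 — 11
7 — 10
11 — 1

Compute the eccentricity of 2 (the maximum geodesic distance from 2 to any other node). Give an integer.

2

Distances from 2: 1:2, 3:2, 4:2, 5:2, 6:2, 7:2, 8:2, 9:2, 10:2, 11:1, 12:2, 13:2.
The largest is 2 (to 5, 8, 6, 10, 9, 7, 4, 1, 3, 12, and 13), so the eccentricity of 2 is 2.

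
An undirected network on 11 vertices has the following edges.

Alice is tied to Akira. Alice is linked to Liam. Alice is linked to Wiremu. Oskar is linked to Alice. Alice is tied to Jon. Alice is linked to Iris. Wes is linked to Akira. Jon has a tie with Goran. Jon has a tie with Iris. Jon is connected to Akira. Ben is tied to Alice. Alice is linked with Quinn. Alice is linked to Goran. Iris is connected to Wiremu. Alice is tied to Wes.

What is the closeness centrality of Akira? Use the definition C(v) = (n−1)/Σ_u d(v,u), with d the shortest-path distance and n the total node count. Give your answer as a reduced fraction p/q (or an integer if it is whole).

10/17

Distances from Akira: Alice:1, Ben:2, Goran:2, Iris:2, Jon:1, Liam:2, Oskar:2, Quinn:2, Wes:1, Wiremu:2. Sum = 17.
n = 11, so closeness = 10/17.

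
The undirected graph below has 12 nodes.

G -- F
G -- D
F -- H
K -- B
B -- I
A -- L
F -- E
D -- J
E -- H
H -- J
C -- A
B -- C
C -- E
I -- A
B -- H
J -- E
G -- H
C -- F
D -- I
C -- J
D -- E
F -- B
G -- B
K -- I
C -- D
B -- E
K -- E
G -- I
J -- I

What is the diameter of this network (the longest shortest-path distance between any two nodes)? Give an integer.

Eccentricity of each node (its greatest distance to any other): A:3, B:3, C:2, D:3, E:3, F:3, G:3, H:4, I:2, J:3, K:3, L:4.
The maximum eccentricity is 4, realized for instance by the pair H–L via H – F – C – A – L. So the diameter is 4.

4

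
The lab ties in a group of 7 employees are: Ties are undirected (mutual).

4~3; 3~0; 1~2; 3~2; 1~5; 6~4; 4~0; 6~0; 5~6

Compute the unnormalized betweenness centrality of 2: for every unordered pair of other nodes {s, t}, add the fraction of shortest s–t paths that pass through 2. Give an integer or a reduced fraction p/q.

7/3

Pairs whose geodesics pass through 2 — 0–1: 1/2; 4–1: 1/2; 3–1: 1; 3–5: 1/3.
All other pairs contribute 0.
Summing the contributions gives betweenness(2) = 7/3.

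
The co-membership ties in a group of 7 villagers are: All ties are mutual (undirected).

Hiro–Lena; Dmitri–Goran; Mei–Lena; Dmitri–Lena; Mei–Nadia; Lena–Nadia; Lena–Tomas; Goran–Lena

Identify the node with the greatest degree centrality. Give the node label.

Lena

Degrees — Dmitri:2, Goran:2, Hiro:1, Lena:6, Mei:2, Nadia:2, Tomas:1.
The maximum is 6, attained only by Lena.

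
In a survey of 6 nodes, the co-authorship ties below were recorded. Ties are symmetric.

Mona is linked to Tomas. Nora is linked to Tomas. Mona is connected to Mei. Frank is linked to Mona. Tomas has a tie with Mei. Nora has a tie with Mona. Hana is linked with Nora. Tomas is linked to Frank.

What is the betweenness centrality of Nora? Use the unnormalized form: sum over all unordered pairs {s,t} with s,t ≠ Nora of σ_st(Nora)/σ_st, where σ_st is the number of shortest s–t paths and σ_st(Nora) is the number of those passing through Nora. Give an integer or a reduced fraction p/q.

4

Pairs whose geodesics pass through Nora — Hana–Mei: 2/2; Hana–Mona: 1; Hana–Frank: 2/2; Hana–Tomas: 1.
All other pairs contribute 0.
Summing the contributions gives betweenness(Nora) = 4.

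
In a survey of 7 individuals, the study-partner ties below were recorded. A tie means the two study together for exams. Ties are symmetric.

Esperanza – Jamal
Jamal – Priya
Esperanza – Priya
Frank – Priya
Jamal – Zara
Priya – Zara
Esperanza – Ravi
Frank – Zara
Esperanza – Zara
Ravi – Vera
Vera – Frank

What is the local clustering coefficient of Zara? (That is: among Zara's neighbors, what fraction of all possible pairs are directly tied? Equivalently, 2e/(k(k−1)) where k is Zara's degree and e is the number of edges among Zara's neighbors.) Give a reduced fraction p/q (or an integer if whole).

2/3

Zara's neighbors: Esperanza, Frank, Jamal, and Priya (k = 4).
Possible neighbor pairs: C(4,2) = 6. Edges among them: Esperanza–Jamal, Esperanza–Priya, Frank–Priya, Jamal–Priya → e = 4.
Clustering(Zara) = 4/6 = 2/3.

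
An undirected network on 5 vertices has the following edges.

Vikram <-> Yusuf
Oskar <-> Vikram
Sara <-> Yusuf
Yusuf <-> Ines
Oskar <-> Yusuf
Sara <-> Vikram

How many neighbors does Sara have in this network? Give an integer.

2

Sara is directly tied to Vikram and Yusuf. That is 2 neighbors, so the degree of Sara is 2.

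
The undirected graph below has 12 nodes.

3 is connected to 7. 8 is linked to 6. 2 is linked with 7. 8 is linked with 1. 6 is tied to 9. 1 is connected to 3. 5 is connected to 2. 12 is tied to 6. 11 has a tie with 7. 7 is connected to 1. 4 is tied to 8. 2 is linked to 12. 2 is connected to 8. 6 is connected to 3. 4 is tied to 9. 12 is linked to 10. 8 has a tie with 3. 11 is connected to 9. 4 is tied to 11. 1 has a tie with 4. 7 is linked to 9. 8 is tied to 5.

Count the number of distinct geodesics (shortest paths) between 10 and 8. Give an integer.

The shortest distance is 3. The length-3 paths are: 10–12–2–8; 10–12–6–8.
That gives 2 distinct shortest paths.

2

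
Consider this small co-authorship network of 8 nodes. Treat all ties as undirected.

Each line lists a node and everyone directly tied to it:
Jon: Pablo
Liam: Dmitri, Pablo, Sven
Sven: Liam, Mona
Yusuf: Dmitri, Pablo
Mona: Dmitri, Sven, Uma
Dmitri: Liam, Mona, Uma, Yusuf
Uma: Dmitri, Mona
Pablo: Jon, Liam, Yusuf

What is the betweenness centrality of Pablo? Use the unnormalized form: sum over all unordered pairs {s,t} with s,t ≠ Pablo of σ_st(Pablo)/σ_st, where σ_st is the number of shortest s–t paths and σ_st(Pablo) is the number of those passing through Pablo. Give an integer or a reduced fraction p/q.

Pairs whose geodesics pass through Pablo — Mona–Jon: 3/3; Dmitri–Jon: 2/2; Jon–Yusuf: 1; Jon–Sven: 1; Jon–Uma: 2/2; Jon–Liam: 1; Yusuf–Sven: 1/3; Yusuf–Liam: 1/2.
All other pairs contribute 0.
Summing the contributions gives betweenness(Pablo) = 41/6.

41/6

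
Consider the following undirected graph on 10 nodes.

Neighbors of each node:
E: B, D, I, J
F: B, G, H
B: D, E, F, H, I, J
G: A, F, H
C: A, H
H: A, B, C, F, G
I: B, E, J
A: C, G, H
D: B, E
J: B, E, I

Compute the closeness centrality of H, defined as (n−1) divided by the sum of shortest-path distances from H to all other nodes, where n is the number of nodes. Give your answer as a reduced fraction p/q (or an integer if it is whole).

9/13

Distances from H: A:1, B:1, C:1, D:2, E:2, F:1, G:1, I:2, J:2. Sum = 13.
n = 10, so closeness = 9/13.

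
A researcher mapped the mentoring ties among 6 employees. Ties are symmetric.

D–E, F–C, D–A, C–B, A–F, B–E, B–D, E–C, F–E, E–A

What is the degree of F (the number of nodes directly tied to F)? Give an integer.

F is directly tied to A, C, and E. That is 3 neighbors, so the degree of F is 3.

3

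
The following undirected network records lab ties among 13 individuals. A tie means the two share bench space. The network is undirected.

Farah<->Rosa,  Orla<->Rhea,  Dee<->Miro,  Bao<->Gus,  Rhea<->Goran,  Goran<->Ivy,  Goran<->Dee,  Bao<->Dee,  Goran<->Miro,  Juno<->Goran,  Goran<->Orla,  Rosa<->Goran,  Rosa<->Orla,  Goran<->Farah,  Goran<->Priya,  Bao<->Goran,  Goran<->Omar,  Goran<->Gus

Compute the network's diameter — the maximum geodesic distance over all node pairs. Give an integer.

Eccentricity of each node (its greatest distance to any other): Bao:2, Dee:2, Farah:2, Goran:1, Gus:2, Ivy:2, Juno:2, Miro:2, Omar:2, Orla:2, Priya:2, Rhea:2, Rosa:2.
The maximum eccentricity is 2, realized for instance by the pair Juno–Bao via Juno – Goran – Bao. So the diameter is 2.

2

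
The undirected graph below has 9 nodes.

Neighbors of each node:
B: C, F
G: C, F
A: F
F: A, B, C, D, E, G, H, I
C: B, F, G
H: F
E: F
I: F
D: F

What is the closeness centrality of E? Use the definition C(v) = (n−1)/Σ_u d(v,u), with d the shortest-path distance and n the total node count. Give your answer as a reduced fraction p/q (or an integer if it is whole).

8/15

Distances from E: A:2, B:2, C:2, D:2, F:1, G:2, H:2, I:2. Sum = 15.
n = 9, so closeness = 8/15.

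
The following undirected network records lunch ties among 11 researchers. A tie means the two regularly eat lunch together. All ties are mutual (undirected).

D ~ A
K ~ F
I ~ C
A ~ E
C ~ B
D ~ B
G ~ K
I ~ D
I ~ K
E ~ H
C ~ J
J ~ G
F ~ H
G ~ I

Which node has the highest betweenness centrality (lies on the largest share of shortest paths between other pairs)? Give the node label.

I

Unnormalized betweenness of each node: A:29/4, B:29/12, C:11/2, D:157/12, E:4, F:27/4, G:14/3, H:15/4, I:15, J:5/6, K:43/4.
I has the largest value, 15, making it the main broker — the node through which the most shortest paths run.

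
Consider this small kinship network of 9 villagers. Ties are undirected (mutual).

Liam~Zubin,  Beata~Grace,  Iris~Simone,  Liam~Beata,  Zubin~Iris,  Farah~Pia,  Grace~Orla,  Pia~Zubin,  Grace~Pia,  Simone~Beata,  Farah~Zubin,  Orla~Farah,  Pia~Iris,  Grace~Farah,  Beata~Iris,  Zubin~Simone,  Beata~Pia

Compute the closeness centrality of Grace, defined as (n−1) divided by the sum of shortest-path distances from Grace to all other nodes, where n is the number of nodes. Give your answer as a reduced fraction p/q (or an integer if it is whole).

Distances from Grace: Beata:1, Farah:1, Iris:2, Liam:2, Orla:1, Pia:1, Simone:2, Zubin:2. Sum = 12.
n = 9, so closeness = 8/12 = 2/3.

2/3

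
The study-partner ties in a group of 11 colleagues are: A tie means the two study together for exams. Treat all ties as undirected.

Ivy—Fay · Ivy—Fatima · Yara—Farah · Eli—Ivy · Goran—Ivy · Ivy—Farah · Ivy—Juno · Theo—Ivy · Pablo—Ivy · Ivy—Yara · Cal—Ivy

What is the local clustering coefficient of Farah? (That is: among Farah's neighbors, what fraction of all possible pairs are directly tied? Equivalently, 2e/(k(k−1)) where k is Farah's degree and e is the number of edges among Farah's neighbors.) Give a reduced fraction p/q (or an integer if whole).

1

Farah's neighbors: Ivy and Yara (k = 2).
Possible neighbor pairs: C(2,2) = 1. Edges among them: Ivy–Yara → e = 1.
Clustering(Farah) = 1/1.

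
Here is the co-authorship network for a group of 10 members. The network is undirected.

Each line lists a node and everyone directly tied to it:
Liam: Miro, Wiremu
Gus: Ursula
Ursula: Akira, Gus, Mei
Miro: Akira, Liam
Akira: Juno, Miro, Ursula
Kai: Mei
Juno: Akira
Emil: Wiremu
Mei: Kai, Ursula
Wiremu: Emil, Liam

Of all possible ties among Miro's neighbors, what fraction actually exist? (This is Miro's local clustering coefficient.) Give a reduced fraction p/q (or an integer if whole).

Miro's neighbors: Akira and Liam (k = 2).
Possible neighbor pairs: C(2,2) = 1. Edges among them: none → e = 0.
Clustering(Miro) = 0/1.

0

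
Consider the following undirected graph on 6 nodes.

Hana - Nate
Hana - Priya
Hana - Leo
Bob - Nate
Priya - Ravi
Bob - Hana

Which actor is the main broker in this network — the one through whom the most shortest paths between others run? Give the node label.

Unnormalized betweenness of each node: Bob:0, Hana:8, Leo:0, Nate:0, Priya:4, Ravi:0.
Hana has the largest value, 8, making it the main broker — the node through which the most shortest paths run.

Hana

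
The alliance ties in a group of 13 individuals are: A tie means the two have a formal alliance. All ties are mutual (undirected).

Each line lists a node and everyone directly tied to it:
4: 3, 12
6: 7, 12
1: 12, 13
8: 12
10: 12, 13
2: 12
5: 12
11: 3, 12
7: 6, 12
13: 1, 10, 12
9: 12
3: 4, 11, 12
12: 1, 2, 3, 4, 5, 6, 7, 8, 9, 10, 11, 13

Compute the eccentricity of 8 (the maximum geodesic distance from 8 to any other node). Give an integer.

Distances from 8: 1:2, 2:2, 3:2, 4:2, 5:2, 6:2, 7:2, 9:2, 10:2, 11:2, 12:1, 13:2.
The largest is 2 (to 5, 9, 4, 3, 6, 11, 1, 10, 2, 7, and 13), so the eccentricity of 8 is 2.

2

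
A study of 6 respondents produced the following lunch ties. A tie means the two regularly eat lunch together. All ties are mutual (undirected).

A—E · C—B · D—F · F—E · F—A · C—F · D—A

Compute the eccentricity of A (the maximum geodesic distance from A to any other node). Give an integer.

Distances from A: B:3, C:2, D:1, E:1, F:1.
The largest is 3 (to B), so the eccentricity of A is 3.

3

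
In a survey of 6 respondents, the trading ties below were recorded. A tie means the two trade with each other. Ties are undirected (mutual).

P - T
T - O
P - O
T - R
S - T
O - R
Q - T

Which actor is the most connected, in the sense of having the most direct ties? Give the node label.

T

Degrees — O:3, P:2, Q:1, R:2, S:1, T:5.
The maximum is 5, attained only by T.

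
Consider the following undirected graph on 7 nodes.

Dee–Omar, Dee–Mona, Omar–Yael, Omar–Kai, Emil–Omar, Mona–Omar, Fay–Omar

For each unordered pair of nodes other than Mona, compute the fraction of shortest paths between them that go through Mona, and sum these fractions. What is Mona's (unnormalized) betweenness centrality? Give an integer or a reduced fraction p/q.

0

No shortest path between any pair of other nodes passes through Mona.
Summing the contributions gives betweenness(Mona) = 0.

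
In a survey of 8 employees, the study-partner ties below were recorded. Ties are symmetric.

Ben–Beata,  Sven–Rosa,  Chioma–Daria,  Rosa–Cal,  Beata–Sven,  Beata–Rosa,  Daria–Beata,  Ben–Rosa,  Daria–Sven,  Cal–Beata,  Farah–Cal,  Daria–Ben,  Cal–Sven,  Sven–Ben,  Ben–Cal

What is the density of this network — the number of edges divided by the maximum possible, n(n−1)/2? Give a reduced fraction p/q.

15/28

There are 15 edges and 8 nodes, so the maximum possible is C(8,2) = 28.
Density = 15/28.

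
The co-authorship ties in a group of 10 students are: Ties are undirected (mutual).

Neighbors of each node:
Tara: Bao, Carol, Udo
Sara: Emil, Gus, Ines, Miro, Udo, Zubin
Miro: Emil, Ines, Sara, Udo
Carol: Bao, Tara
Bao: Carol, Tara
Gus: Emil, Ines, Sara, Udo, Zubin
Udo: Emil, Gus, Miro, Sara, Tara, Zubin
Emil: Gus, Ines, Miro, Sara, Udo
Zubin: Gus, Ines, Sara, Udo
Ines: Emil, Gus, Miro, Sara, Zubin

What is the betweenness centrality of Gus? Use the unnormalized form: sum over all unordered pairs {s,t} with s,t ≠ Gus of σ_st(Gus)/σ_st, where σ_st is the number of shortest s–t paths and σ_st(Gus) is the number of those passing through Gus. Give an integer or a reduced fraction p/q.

Pairs whose geodesics pass through Gus — Bao–Ines: 1/5; Carol–Ines: 1/5; Tara–Ines: 1/5; Zubin–Emil: 1/4; Udo–Ines: 1/5.
All other pairs contribute 0.
Summing the contributions gives betweenness(Gus) = 21/20.

21/20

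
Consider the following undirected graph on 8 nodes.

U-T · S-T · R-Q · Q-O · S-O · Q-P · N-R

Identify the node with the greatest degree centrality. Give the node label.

Q

Degrees — N:1, O:2, P:1, Q:3, R:2, S:2, T:2, U:1.
The maximum is 3, attained only by Q.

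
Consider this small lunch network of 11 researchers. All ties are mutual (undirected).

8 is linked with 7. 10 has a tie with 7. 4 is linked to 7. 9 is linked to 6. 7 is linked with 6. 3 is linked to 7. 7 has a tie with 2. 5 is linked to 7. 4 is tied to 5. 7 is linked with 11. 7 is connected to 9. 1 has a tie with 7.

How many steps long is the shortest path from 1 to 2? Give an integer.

2

One shortest route is 1 – 7 – 2, which uses 2 edges, and 1 and 2 are not directly tied, so nothing shorter exists. So d(1,2) = 2.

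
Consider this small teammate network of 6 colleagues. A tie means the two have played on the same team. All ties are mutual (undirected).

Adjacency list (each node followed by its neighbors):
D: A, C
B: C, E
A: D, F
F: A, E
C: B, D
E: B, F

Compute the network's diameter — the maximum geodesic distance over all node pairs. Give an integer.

Eccentricity of each node (its greatest distance to any other): A:3, B:3, C:3, D:3, E:3, F:3.
The maximum eccentricity is 3, realized for instance by the pair B–A via B – E – F – A. So the diameter is 3.

3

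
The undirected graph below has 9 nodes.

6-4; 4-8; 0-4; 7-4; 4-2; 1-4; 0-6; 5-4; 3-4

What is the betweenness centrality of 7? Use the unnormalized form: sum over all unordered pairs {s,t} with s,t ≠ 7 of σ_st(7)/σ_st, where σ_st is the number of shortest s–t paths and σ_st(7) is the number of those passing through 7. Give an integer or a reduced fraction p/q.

0

No shortest path between any pair of other nodes passes through 7.
Summing the contributions gives betweenness(7) = 0.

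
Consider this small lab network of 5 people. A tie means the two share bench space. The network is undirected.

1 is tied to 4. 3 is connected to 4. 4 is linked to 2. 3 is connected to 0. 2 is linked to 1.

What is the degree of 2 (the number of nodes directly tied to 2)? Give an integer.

2 is directly tied to 1 and 4. That is 2 neighbors, so the degree of 2 is 2.

2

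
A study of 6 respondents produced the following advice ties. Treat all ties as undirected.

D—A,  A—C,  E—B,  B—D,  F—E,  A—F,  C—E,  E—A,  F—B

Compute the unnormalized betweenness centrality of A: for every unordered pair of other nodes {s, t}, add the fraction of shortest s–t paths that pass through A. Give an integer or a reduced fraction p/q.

Pairs whose geodesics pass through A — D–C: 1; D–E: 1/2; D–F: 1/2; C–F: 1/2.
All other pairs contribute 0.
Summing the contributions gives betweenness(A) = 5/2.

5/2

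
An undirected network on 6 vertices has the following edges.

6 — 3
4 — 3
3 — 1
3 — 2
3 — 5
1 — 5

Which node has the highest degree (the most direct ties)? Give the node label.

3

Degrees — 1:2, 2:1, 3:5, 4:1, 5:2, 6:1.
The maximum is 5, attained only by 3.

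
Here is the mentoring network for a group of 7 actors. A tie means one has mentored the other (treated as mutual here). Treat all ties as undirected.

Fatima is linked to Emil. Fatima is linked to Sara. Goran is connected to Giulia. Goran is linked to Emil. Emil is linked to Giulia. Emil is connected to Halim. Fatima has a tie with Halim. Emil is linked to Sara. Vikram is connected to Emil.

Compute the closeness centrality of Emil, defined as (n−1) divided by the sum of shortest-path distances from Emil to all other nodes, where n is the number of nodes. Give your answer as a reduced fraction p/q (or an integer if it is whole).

1

Distances from Emil: Fatima:1, Giulia:1, Goran:1, Halim:1, Sara:1, Vikram:1. Sum = 6.
n = 7, so closeness = 6/6 = 1.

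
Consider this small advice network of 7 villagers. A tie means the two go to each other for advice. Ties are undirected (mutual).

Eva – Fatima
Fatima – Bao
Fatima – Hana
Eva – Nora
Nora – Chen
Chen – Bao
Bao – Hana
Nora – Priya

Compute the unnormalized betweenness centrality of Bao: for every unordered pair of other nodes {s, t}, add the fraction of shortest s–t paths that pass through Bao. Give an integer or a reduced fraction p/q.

Pairs whose geodesics pass through Bao — Nora–Hana: 1/2; Hana–Chen: 1; Hana–Priya: 1/2; Chen–Fatima: 1.
All other pairs contribute 0.
Summing the contributions gives betweenness(Bao) = 3.

3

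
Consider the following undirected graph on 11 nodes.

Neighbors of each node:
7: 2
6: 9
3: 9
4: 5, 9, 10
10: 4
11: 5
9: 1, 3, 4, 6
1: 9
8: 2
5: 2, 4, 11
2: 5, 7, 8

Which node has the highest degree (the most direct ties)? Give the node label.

9

Degrees — 1:1, 2:3, 3:1, 4:3, 5:3, 6:1, 7:1, 8:1, 9:4, 10:1, 11:1.
The maximum is 4, attained only by 9.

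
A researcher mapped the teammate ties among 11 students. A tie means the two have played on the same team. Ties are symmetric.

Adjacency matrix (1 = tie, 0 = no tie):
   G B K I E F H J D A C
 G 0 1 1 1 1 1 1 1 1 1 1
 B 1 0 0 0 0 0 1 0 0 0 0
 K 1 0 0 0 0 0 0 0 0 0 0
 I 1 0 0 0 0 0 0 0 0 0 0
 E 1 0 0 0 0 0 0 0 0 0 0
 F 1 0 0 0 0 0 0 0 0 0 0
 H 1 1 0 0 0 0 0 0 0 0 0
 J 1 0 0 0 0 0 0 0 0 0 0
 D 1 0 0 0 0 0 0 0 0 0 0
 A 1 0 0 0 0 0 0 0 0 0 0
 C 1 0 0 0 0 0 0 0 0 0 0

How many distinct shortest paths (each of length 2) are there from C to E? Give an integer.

1

The shortest distance is 2, and the only length-2 path is C–G–E. So there is exactly 1 shortest path.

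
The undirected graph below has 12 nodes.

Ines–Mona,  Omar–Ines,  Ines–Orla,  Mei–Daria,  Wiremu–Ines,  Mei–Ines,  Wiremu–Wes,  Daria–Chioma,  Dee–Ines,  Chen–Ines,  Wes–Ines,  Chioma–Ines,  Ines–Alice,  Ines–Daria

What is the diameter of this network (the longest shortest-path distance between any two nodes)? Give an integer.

2

Eccentricity of each node (its greatest distance to any other): Alice:2, Chen:2, Chioma:2, Daria:2, Dee:2, Ines:1, Mei:2, Mona:2, Omar:2, Orla:2, Wes:2, Wiremu:2.
The maximum eccentricity is 2, realized for instance by the pair Mei–Omar via Mei – Ines – Omar. So the diameter is 2.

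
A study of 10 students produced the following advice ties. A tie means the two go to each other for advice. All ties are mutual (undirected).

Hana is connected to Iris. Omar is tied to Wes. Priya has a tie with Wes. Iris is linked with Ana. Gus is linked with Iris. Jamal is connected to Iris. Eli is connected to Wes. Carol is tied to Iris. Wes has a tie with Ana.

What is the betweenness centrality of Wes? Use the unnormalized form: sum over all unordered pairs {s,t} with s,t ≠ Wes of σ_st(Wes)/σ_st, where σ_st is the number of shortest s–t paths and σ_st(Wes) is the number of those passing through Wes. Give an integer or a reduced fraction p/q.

Pairs whose geodesics pass through Wes — Hana–Eli: 1; Hana–Omar: 1; Hana–Priya: 1; Gus–Eli: 1; Gus–Omar: 1; Gus–Priya: 1; Carol–Eli: 1; Carol–Omar: 1; Carol–Priya: 1; Eli–Omar: 1; Eli–Priya: 1; Eli–Iris: 1; Eli–Jamal: 1; Eli–Ana: 1 … (+7 more pairs).
All other pairs contribute 0.
Summing the contributions gives betweenness(Wes) = 21.

21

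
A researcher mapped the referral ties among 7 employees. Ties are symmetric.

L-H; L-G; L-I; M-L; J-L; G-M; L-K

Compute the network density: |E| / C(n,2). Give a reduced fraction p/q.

1/3

There are 7 edges and 7 nodes, so the maximum possible is C(7,2) = 21.
Density = 7/21 = 1/3.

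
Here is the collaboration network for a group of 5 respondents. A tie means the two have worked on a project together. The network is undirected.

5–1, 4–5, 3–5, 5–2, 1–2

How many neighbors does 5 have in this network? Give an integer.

5 is directly tied to 1, 2, 3, and 4. That is 4 neighbors, so the degree of 5 is 4.

4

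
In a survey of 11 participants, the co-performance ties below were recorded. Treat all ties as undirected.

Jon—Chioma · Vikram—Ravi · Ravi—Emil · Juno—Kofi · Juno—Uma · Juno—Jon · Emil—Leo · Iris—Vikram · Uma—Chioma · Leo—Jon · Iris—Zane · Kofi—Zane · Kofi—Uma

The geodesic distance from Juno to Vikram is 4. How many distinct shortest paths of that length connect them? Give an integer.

1

The shortest distance is 4, and the only length-4 path is Juno–Kofi–Zane–Iris–Vikram. So there is exactly 1 shortest path.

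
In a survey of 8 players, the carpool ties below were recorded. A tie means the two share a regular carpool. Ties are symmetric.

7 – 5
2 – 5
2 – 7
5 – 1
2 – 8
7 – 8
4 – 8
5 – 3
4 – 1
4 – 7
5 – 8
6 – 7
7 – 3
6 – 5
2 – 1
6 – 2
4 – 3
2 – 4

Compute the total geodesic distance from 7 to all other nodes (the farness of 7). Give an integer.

8

Distances from 7: 1:2, 2:1, 3:1, 4:1, 5:1, 6:1, 8:1.
Sum = 2 + 1 + 1 + 1 + 1 + 1 + 1 = 8.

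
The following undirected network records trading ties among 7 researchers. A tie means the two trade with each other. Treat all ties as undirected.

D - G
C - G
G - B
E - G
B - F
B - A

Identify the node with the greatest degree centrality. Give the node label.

Degrees — A:1, B:3, C:1, D:1, E:1, F:1, G:4.
The maximum is 4, attained only by G.

G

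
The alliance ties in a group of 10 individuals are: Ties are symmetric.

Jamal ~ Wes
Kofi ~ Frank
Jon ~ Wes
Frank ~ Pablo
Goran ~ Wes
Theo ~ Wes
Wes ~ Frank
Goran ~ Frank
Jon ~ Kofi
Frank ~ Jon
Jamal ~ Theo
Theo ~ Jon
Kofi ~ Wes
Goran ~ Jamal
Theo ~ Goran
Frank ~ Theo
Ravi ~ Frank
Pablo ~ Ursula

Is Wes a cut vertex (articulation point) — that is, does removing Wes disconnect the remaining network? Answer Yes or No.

No

Even without Wes, every remaining node can still reach every other (the residual graph is connected), so Wes is not a cut vertex.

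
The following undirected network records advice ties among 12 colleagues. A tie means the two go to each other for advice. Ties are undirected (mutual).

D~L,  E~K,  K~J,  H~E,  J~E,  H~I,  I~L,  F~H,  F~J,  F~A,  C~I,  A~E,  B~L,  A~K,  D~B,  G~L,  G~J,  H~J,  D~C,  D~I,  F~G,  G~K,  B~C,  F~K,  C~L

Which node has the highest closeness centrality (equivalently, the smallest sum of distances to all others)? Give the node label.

Farness (sum of distances to all others) for each node — A:27, B:27, C:24, D:24, E:23, F:20, G:18, H:19, I:20, J:20, K:21, L:19.
The smallest farness is 18, for G, so G has the highest closeness.

G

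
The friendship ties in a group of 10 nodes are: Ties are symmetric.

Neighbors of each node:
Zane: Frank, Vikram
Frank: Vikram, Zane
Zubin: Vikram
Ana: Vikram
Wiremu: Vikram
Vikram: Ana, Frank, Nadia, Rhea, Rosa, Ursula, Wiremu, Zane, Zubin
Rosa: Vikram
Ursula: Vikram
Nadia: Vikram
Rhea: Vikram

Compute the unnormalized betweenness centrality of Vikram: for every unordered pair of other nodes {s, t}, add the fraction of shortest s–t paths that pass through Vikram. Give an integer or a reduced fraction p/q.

Pairs whose geodesics pass through Vikram — Rhea–Ana: 1; Rhea–Nadia: 1; Rhea–Zane: 1; Rhea–Zubin: 1; Rhea–Frank: 1; Rhea–Ursula: 1; Rhea–Wiremu: 1; Rhea–Rosa: 1; Ana–Nadia: 1; Ana–Zane: 1; Ana–Zubin: 1; Ana–Frank: 1; Ana–Ursula: 1; Ana–Wiremu: 1 … (+21 more pairs).
All other pairs contribute 0.
Summing the contributions gives betweenness(Vikram) = 35.

35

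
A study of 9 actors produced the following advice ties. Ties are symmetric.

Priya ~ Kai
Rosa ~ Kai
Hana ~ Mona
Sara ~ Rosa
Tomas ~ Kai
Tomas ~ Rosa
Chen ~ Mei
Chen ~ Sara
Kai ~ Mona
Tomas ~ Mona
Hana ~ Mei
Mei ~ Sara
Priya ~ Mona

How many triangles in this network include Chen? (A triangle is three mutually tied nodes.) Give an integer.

Chen's neighbors: Mei and Sara.
Neighbor pairs that are themselves tied: Chen–Mei–Sara. Each forms one triangle with Chen, for 1 in total.

1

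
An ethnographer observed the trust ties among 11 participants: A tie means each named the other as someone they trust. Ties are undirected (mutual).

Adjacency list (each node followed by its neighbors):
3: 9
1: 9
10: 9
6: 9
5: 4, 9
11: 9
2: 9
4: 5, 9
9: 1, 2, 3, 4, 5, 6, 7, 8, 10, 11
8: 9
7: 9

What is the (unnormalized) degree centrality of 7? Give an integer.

1

7 is directly tied to 9. That is 1 neighbor, so the degree of 7 is 1.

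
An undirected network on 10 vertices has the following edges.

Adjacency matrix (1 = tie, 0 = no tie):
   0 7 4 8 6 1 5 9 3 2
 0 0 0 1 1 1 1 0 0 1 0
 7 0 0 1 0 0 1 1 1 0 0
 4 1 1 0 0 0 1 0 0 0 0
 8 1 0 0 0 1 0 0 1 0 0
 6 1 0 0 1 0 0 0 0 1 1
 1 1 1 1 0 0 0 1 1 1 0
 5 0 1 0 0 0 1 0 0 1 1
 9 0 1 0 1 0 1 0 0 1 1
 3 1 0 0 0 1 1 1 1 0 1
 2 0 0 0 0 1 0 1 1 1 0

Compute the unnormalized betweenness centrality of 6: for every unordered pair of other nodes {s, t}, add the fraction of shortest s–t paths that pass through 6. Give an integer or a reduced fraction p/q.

Pairs whose geodesics pass through 6 — 0–2: 1/2; 4–2: 1/7; 8–5: 2/8; 8–3: 1/3; 8–2: 1/2.
All other pairs contribute 0.
Summing the contributions gives betweenness(6) = 145/84.

145/84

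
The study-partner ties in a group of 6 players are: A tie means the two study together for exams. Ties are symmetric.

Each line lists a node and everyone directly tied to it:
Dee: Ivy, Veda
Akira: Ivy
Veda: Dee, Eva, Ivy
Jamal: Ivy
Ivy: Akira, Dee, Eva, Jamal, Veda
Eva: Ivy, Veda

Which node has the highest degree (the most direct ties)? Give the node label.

Ivy

Degrees — Akira:1, Dee:2, Eva:2, Ivy:5, Jamal:1, Veda:3.
The maximum is 5, attained only by Ivy.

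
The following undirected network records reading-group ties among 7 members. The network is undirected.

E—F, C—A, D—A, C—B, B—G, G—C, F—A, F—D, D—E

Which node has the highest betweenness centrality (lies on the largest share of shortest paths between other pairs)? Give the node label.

Unnormalized betweenness of each node: A:9, B:0, C:8, D:2, E:0, F:2, G:0.
A has the largest value, 9, making it the main broker — the node through which the most shortest paths run.

A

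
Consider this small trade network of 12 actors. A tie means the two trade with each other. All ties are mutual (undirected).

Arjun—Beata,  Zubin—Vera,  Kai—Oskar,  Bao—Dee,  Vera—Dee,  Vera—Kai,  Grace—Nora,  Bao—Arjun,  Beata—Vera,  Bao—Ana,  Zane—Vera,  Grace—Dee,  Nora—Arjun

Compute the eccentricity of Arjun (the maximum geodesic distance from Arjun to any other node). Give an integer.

Distances from Arjun: Ana:2, Bao:1, Beata:1, Dee:2, Grace:2, Kai:3, Nora:1, Oskar:4, Vera:2, Zane:3, Zubin:3.
The largest is 4 (to Oskar), so the eccentricity of Arjun is 4.

4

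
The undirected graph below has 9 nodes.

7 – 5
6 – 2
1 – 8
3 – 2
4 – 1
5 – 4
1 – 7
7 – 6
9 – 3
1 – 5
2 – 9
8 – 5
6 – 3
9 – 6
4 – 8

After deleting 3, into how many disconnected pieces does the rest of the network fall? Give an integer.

1

3's neighbors (2, 6, and 9) remain reachable from one another through other ties, so the rest of the network stays in one piece.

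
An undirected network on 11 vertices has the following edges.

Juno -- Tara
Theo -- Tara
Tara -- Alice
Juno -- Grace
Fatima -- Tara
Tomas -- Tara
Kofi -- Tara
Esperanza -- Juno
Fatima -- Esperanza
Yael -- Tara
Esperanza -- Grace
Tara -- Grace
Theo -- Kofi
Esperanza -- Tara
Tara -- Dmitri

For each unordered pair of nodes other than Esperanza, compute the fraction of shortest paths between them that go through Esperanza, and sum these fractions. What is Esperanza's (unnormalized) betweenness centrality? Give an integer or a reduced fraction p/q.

Pairs whose geodesics pass through Esperanza — Grace–Fatima: 1/2; Fatima–Juno: 1/2.
All other pairs contribute 0.
Summing the contributions gives betweenness(Esperanza) = 1.

1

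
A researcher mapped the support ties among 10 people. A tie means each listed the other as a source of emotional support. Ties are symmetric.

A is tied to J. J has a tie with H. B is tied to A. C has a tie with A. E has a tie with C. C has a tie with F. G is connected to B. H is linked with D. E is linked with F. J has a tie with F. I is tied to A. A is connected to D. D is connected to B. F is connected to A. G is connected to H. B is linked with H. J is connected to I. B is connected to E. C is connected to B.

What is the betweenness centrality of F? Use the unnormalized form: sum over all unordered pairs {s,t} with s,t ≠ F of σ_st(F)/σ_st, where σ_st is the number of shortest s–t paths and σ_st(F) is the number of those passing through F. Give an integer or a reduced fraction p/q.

7/3

Pairs whose geodesics pass through F — C–J: 1/2; A–E: 1/3; J–E: 1; E–I: 2/4.
All other pairs contribute 0.
Summing the contributions gives betweenness(F) = 7/3.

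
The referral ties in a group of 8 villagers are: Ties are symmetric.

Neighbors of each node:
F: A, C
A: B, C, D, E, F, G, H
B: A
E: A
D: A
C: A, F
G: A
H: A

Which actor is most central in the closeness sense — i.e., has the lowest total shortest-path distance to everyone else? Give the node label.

Farness (sum of distances to all others) for each node — A:7, B:13, C:12, D:13, E:13, F:12, G:13, H:13.
The smallest farness is 7, for A, so A has the highest closeness.

A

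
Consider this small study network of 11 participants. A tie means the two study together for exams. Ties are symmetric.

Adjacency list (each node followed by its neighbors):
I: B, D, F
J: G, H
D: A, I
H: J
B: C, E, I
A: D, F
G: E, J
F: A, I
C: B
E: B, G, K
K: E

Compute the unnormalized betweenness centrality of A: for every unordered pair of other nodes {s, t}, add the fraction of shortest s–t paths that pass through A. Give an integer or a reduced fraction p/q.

Pairs whose geodesics pass through A — F–D: 1/2.
All other pairs contribute 0.
Summing the contributions gives betweenness(A) = 1/2.

1/2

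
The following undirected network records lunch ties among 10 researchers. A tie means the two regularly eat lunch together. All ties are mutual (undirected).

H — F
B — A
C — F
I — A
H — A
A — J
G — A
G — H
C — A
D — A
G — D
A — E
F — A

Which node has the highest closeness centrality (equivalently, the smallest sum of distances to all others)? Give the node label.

Farness (sum of distances to all others) for each node — A:9, B:17, C:16, D:16, E:17, F:15, G:15, H:15, I:17, J:17.
The smallest farness is 9, for A, so A has the highest closeness.

A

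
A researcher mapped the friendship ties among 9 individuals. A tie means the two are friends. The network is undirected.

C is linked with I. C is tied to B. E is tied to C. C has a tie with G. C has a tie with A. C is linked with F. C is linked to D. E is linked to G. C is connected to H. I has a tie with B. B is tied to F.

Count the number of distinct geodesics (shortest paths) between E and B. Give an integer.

1

The shortest distance is 2, and the only length-2 path is E–C–B. So there is exactly 1 shortest path.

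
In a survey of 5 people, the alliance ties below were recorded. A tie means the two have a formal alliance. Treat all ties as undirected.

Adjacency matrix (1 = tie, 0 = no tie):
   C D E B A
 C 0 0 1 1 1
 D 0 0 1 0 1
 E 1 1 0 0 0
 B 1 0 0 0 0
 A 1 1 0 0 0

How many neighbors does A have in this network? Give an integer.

2

A is directly tied to C and D. That is 2 neighbors, so the degree of A is 2.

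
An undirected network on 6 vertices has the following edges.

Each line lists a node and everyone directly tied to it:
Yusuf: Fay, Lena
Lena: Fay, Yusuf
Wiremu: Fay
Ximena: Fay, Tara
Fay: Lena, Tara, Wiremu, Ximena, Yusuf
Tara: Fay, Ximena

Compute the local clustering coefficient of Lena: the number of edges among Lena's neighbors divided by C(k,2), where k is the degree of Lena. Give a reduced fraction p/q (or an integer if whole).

Lena's neighbors: Fay and Yusuf (k = 2).
Possible neighbor pairs: C(2,2) = 1. Edges among them: Fay–Yusuf → e = 1.
Clustering(Lena) = 1/1.

1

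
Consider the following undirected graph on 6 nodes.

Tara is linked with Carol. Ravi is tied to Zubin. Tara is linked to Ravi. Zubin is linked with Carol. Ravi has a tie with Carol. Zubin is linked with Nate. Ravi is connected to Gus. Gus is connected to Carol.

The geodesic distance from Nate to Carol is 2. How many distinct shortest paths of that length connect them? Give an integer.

1

The shortest distance is 2, and the only length-2 path is Nate–Zubin–Carol. So there is exactly 1 shortest path.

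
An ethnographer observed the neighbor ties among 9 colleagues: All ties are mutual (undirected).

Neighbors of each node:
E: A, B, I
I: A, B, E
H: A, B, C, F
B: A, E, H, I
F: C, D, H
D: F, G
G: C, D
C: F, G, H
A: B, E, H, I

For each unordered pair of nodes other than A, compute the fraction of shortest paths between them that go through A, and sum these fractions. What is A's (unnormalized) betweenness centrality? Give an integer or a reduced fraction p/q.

Pairs whose geodesics pass through A — E–D: 1/2; E–F: 1/2; E–G: 1/2; E–C: 1/2; E–H: 1/2; I–D: 1/2; I–F: 1/2; I–G: 1/2; I–C: 1/2; I–H: 1/2.
All other pairs contribute 0.
Summing the contributions gives betweenness(A) = 5.

5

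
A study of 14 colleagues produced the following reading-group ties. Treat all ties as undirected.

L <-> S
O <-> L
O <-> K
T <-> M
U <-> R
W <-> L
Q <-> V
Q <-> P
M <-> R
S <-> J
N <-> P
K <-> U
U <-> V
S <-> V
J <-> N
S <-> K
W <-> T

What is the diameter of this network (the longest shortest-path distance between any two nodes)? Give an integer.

6

Eccentricity of each node (its greatest distance to any other): J:5, K:4, L:4, M:6, N:6, O:5, P:6, Q:5, R:5, S:4, T:6, U:4, V:4, W:5.
The maximum eccentricity is 6, realized for instance by the pair N–M via N – J – S – K – U – R – M. So the diameter is 6.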